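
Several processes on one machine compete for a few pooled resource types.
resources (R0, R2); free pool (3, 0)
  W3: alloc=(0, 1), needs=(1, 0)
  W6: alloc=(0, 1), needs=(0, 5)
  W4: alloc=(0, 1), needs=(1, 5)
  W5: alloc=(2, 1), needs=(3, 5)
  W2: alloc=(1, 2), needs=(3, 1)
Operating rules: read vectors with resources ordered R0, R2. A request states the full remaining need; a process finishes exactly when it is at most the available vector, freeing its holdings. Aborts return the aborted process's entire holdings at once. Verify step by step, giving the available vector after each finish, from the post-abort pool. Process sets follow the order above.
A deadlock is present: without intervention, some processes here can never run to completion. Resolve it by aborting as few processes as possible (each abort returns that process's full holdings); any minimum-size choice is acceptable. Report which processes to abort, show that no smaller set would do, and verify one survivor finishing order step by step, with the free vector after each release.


Minimum abort set: W4 and W5.
Key observation: W6 had no path to completion before; after the abort of W4 and W5 ((2, 2) returned), step 3 is where it fits.
Why nothing smaller works — every single abort fails: W3 alone leaves W6 blocked (short on R2); W6 alone leaves W4 blocked (short on R2); W4 alone leaves W6 blocked (short on R2); W5 alone leaves W6 blocked (short on R2); W2 alone leaves W6 blocked (short on R2).
One survivor order: W3, W2, W6. Walking it through (post-abort pool first):
  pool = (5, 2)
  run W3 (needs (1, 0), free (5, 2)); after release of (0, 1) the pool is (5, 3)
  run W2 (needs (3, 1), free (5, 3)); after release of (1, 2) the pool is (6, 5)
  run W6 (needs (0, 5), free (6, 5)); after release of (0, 1) the pool is (6, 6)


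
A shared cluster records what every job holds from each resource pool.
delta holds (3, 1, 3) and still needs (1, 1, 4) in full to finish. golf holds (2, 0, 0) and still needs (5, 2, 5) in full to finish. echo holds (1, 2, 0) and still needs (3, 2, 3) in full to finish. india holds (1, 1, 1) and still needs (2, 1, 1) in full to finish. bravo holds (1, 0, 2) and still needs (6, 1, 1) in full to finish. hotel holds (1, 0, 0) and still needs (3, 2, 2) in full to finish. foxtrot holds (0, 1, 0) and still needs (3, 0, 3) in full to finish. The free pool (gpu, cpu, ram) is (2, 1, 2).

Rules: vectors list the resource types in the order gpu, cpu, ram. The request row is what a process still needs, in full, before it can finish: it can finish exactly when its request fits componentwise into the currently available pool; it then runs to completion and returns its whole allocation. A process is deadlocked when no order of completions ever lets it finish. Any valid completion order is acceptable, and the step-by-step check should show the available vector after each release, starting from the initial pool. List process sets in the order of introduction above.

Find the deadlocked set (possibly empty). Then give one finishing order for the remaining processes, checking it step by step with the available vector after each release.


The deadlocked set is delta, golf and bravo.
Key observation: after india, echo, foxtrot, hotel the pool peaks at (5, 5, 3), and each blocked process is short somewhere: delta on ram; golf on ram; bravo on gpu.
One completion order for the rest: india, echo, foxtrot, hotel. Check, step by step:
  pool = (2, 1, 2)
  run india (needs (2, 1, 1), free (2, 1, 2)); after release of (1, 1, 1) the pool is (3, 2, 3)
  run echo (needs (3, 2, 3), free (3, 2, 3)); after release of (1, 2, 0) the pool is (4, 4, 3)
  run foxtrot (needs (3, 0, 3), free (4, 4, 3)); after release of (0, 1, 0) the pool is (4, 5, 3)
  run hotel (needs (3, 2, 2), free (4, 5, 3)); after release of (1, 0, 0) the pool is (5, 5, 3)
None of the blocked processes ever fits:
  blocked: delta wants (1, 1, 4), pool (5, 5, 3) — not enough ram
  blocked: golf wants (5, 2, 5), pool (5, 5, 3) — not enough ram
  blocked: bravo wants (6, 1, 1), pool (5, 5, 3) — not enough gpu


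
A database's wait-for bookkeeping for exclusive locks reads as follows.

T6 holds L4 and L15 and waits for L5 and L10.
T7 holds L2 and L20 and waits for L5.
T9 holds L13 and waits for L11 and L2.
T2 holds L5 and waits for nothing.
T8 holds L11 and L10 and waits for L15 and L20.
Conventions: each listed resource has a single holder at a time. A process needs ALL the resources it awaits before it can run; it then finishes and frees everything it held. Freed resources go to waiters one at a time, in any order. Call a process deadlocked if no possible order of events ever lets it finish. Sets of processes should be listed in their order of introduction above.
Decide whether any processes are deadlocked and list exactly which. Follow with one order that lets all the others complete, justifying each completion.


Deadlocked set: T6, T9 and T8.
Key observation: nobody on the ring T6 -> T8 -> T6 can start until another member finishes, which never happens; T9 waits into the deadlock from upstream.
A valid finishing order for the others: T2, T7.
Verifying each step:
  T2 waits on nothing -> runs at once and releases L5
  run T7 (all its waits — L5 — are resolved); releases L2 and L20


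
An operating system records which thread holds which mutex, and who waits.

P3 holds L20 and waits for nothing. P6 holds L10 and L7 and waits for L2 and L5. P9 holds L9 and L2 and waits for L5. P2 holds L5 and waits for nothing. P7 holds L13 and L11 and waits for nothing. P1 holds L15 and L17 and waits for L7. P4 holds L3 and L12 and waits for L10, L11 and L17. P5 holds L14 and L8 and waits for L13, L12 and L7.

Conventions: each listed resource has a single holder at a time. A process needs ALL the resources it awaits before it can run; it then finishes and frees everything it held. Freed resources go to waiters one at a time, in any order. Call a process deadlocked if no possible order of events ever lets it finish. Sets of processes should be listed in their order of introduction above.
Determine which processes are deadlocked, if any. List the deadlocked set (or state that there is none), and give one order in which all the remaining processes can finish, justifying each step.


No process is deadlocked.
Key observation: no waiting chain loops back on itself — every chain ends at a process that waits on nothing, so everyone eventually runs.
A valid finishing order for the others: P2, P9, P3, P7, P6, P1, P4, P5.
Verifying each step:
  P2 waits on nothing -> runs at once and releases L5
  P9: everything it awaited (L5) is free; runs, freeing L9 and L2
  P3 waits on nothing -> runs at once and releases L20
  P7 waits on nothing -> runs at once and releases L13 and L11
  P6: everything it awaited (L2 and L5) is free; runs, freeing L10 and L7
  P1: everything it awaited (L7) is free; runs, freeing L15 and L17
  P4: everything it awaited (L10, L11 and L17) is free; runs, freeing L3 and L12
  P5: everything it awaited (L13, L12 and L7) is free; runs, freeing L14 and L8


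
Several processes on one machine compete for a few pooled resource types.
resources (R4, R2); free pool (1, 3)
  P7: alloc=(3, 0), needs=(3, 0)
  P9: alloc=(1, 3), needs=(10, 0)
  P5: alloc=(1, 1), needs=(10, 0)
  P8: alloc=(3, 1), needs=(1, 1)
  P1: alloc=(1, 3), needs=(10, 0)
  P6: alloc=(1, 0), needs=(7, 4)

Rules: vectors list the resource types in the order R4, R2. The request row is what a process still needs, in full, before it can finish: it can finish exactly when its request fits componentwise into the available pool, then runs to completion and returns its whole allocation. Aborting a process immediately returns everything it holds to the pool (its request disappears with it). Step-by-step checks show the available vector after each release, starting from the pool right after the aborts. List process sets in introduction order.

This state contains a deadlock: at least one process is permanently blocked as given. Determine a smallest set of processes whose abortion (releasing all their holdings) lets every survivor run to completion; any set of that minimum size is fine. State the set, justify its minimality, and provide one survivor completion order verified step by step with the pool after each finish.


The answer: abort P9 and P5.
Key observation: before aborting P9 and P5, P1 was permanently blocked — no order could ever run it; afterwards it completes at step 4.
No one abort is enough; case by case: P7 alone leaves P9 blocked (short on R4); P9 alone leaves P5 blocked (short on R4); P5 alone leaves P9 blocked (short on R4); P8 alone leaves P9 blocked (short on R4); P1 alone leaves P9 blocked (short on R4); P6 alone leaves P9 blocked (short on R4).
Survivors finish in the order: P7, P8, P6, P1. Verifying each step (pool after the aborts first):
  pool = (3, 7)
  P7: need (3, 0) fits (3, 7); releases (3, 0), pool now (6, 7)
  P8: need (1, 1) fits (6, 7); releases (3, 1), pool now (9, 8)
  P6: need (7, 4) fits (9, 8); releases (1, 0), pool now (10, 8)
  P1: need (10, 0) fits (10, 8); releases (1, 3), pool now (11, 11)


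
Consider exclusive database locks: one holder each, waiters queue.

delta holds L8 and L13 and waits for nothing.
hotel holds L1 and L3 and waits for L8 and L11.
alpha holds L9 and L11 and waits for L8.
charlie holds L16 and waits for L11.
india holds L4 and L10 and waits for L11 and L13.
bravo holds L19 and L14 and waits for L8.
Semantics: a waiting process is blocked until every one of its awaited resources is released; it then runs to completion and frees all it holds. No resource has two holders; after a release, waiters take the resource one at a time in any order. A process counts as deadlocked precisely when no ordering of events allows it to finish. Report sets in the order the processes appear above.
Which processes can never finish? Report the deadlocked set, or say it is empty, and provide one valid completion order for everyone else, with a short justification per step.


The deadlocked set is empty.
Key observation: although several processes wait, no cycle exists — each chain bottoms out at a free runner.
The rest can finish in the order delta, alpha, hotel, bravo, india, charlie.
Step-by-step check:
  delta waits on nothing -> runs at once and releases L8 and L13
  alpha waits on L8 — all released -> runs and releases L9 and L11
  hotel waits on L8 and L11 — all released -> runs and releases L1 and L3
  bravo waits on L8 — all released -> runs and releases L19 and L14
  india waits on L11 and L13 — all released -> runs and releases L4 and L10
  charlie waits on L11 — all released -> runs and releases L16


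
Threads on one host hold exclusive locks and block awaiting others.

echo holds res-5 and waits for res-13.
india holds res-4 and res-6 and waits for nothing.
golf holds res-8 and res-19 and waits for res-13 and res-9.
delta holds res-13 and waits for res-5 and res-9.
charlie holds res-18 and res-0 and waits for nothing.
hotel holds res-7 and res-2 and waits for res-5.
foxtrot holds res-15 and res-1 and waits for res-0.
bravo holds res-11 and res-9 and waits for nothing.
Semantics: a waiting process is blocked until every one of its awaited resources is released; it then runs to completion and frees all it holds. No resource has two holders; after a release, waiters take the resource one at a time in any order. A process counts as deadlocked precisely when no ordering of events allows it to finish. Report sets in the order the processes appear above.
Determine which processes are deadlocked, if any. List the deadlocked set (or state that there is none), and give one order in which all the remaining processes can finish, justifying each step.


Deadlocked set: echo, golf, delta and hotel.
Key observation: the knot is the closed ring of waits echo -> delta -> echo; golf and hotel wait into the deadlock from upstream.
A valid finishing order for the others: bravo, charlie, india, foxtrot.
Walking it through:
  bravo waits on nothing -> runs at once and releases res-11 and res-9
  charlie waits on nothing -> runs at once and releases res-18 and res-0
  india waits on nothing -> runs at once and releases res-4 and res-6
  foxtrot: everything it awaited (res-0) is free; runs, freeing res-15 and res-1


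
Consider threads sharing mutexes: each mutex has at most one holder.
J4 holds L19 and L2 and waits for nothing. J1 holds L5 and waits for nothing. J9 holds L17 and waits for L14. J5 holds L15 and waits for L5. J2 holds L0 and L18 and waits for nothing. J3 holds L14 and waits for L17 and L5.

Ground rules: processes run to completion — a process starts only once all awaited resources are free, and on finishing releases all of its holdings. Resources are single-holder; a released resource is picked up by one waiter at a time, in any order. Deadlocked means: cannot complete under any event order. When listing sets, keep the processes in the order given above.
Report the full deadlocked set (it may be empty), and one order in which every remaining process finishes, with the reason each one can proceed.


Deadlocked: J9 and J3.
Key observation: the cycle J9 -> J3 -> J9 can never break — each member waits on the next; no other process is dragged down with it.
One completion order for the rest: J1, J2, J4, J5.
Check, step by step:
  run J1 (it waits on nothing); releases L5
  run J2 (it waits on nothing); releases L0 and L18
  run J4 (it waits on nothing); releases L19 and L2
  run J5 (all its waits — L5 — are resolved); releases L15


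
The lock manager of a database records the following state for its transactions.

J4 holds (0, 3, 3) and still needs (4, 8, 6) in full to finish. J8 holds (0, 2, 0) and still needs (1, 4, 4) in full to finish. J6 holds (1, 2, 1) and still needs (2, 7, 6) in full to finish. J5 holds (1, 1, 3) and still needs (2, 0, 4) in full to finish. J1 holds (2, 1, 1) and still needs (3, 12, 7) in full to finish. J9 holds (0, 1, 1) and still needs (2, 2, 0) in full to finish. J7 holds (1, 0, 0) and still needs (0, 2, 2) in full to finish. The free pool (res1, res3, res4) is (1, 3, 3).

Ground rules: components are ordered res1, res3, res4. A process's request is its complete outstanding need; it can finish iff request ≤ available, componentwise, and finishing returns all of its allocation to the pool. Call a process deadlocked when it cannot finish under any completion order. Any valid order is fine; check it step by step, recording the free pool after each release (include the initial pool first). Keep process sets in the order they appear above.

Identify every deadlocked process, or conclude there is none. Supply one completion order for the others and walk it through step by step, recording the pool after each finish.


No process is deadlocked.
Key observation: starting with J7, each completion frees enough for the next — no one is permanently blocked.
A valid finishing order for the others: J7, J9, J8, J5, J6, J4, J1. Walking it through:
  pool = (1, 3, 3)
  J7 needs (0, 2, 2) <= (1, 3, 3) -> finishes; pool += (1, 0, 0) = (2, 3, 3)
  J9 needs (2, 2, 0) <= (2, 3, 3) -> finishes; pool += (0, 1, 1) = (2, 4, 4)
  J8 needs (1, 4, 4) <= (2, 4, 4) -> finishes; pool += (0, 2, 0) = (2, 6, 4)
  J5 needs (2, 0, 4) <= (2, 6, 4) -> finishes; pool += (1, 1, 3) = (3, 7, 7)
  J6 needs (2, 7, 6) <= (3, 7, 7) -> finishes; pool += (1, 2, 1) = (4, 9, 8)
  J4 needs (4, 8, 6) <= (4, 9, 8) -> finishes; pool += (0, 3, 3) = (4, 12, 11)
  J1 needs (3, 12, 7) <= (4, 12, 11) -> finishes; pool += (2, 1, 1) = (6, 13, 12)


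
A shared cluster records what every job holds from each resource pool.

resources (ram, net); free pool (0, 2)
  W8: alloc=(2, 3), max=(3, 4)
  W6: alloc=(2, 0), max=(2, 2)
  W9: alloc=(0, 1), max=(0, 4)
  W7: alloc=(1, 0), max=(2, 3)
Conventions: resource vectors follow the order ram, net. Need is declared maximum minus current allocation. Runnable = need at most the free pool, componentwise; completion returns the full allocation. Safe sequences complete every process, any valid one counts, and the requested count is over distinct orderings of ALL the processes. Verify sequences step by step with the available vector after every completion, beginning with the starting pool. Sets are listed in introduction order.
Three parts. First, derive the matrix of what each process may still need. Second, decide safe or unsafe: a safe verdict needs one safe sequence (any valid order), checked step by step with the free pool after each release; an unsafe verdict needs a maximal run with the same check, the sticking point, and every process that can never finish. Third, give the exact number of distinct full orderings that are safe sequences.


(1) Need matrix, components ordered ram, net:
  W8: (1, 1)
  W6: (0, 2)
  W9: (0, 3)
  W7: (1, 3)
(2) SAFE, for example via the order W6, W8, W9, W7.
Key observation: reading the order forward, W6 is the first process whose need (0, 2) meets the free pool (0, 2) exactly on a resource it requests.
Walking it through:
  pool = (0, 2)
  W6 needs (0, 2) <= (0, 2) -> finishes; pool += (2, 0) = (2, 2)
  W8 needs (1, 1) <= (2, 2) -> finishes; pool += (2, 3) = (4, 5)
  W9 needs (0, 3) <= (4, 5) -> finishes; pool += (0, 1) = (4, 6)
  W7 needs (1, 3) <= (4, 6) -> finishes; pool += (1, 0) = (5, 6)
(3) The exact count: 2 of the possible complete orderings are safe sequences.


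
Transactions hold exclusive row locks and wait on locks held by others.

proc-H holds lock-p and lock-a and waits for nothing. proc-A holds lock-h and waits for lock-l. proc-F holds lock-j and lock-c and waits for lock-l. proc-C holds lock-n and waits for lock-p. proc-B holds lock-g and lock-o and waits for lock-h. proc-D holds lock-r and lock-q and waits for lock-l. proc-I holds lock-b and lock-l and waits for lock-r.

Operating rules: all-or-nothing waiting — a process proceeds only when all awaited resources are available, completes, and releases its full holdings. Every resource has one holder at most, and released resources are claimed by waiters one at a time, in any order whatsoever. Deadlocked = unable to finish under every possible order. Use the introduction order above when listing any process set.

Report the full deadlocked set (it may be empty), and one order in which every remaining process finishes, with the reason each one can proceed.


Deadlocked set: proc-A, proc-F, proc-B, proc-D and proc-I.
Key observation: the knot is the closed ring of waits proc-I -> proc-D -> proc-I; proc-A, proc-F and proc-B wait into the deadlock from upstream.
One completion order for the rest: proc-H, proc-C.
Walking it through:
  run proc-H (it waits on nothing); releases lock-p and lock-a
  proc-C: everything it awaited (lock-p) is free; runs, freeing lock-n


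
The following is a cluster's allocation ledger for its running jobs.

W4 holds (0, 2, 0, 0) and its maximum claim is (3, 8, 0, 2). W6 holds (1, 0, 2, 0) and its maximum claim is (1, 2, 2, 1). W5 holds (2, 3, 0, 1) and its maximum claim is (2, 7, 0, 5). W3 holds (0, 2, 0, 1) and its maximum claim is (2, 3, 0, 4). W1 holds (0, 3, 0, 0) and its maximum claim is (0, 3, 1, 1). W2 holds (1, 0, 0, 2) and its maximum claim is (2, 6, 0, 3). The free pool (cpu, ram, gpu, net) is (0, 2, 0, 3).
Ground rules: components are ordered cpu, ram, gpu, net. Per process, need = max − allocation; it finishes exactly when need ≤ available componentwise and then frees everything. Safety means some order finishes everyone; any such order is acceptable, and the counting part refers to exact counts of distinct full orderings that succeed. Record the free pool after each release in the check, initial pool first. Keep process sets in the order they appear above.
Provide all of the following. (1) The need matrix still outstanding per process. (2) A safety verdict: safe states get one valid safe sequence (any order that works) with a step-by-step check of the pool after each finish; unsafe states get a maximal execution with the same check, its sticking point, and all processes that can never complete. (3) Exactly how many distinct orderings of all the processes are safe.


(1) Outstanding need per process (order cpu, ram, gpu, net):
  W4: (3, 6, 0, 2)
  W6: (0, 2, 0, 1)
  W5: (0, 4, 0, 4)
  W3: (2, 1, 0, 3)
  W1: (0, 0, 1, 1)
  W2: (1, 6, 0, 1)
(2) UNSAFE — no complete ordering exists.
Key observation: after W6, W1 the pool peaks at (1, 5, 2, 3), and each blocked process is short somewhere: W4 on cpu, ram; W5 on net; W3 on cpu; W2 on ram.
A maximal execution: W6, W1 — then nothing else fits. Step-by-step check:
  pool = (0, 2, 0, 3)
  run W6 (needs (0, 2, 0, 1), free (0, 2, 0, 3)); after release of (1, 0, 2, 0) the pool is (1, 2, 2, 3)
  run W1 (needs (0, 0, 1, 1), free (1, 2, 2, 3)); after release of (0, 3, 0, 0) the pool is (1, 5, 2, 3)
  blocked: W4 wants (3, 6, 0, 2), pool (1, 5, 2, 3) — not enough cpu and ram
  blocked: W5 wants (0, 4, 0, 4), pool (1, 5, 2, 3) — not enough net
  blocked: W3 wants (2, 1, 0, 3), pool (1, 5, 2, 3) — not enough cpu
  blocked: W2 wants (1, 6, 0, 1), pool (1, 5, 2, 3) — not enough ram
Never able to finish: W4, W5, W3 and W2.
(3) Precisely 0 of the possible complete orderings are safe sequences.


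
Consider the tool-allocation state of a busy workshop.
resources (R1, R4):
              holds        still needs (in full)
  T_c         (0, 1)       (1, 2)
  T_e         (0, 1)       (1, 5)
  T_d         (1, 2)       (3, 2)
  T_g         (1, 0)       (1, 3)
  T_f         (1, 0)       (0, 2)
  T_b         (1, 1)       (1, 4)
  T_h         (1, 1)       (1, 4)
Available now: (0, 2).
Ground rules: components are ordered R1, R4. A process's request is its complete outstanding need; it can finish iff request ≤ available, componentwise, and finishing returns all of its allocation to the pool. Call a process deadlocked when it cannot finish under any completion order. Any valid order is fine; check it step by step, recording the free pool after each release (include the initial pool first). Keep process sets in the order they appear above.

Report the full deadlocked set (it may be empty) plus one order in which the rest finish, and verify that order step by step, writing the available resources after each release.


Deadlocked set: T_e, T_d, T_b and T_h.
Key observation: after T_f, T_c, T_g the pool peaks at (2, 3), and each blocked process is short somewhere: T_e on R4; T_d on R1; T_b on R4; T_h on R4.
One completion order for the rest: T_f, T_c, T_g. Walking it through:
  pool = (0, 2)
  run T_f (needs (0, 2), free (0, 2)); after release of (1, 0) the pool is (1, 2)
  run T_c (needs (1, 2), free (1, 2)); after release of (0, 1) the pool is (1, 3)
  run T_g (needs (1, 3), free (1, 3)); after release of (1, 0) the pool is (2, 3)
The stuck group stays short no matter what:
  T_e cannot run: need (1, 5) vs free (2, 3) (insufficient R4)
  T_d cannot run: need (3, 2) vs free (2, 3) (insufficient R1)
  T_b cannot run: need (1, 4) vs free (2, 3) (insufficient R4)
  T_h cannot run: need (1, 4) vs free (2, 3) (insufficient R4)


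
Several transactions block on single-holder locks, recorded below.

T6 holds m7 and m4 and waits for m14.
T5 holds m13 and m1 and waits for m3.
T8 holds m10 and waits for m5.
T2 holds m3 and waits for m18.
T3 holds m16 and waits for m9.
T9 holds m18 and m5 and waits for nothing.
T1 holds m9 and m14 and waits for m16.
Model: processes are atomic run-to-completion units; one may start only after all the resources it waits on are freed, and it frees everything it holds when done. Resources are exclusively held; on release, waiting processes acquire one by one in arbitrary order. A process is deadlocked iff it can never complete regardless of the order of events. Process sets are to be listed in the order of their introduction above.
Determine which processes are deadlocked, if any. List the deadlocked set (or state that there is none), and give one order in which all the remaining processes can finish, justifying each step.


The deadlocked set is T6, T3 and T1.
Key observation: the waits loop around T1 -> T3 -> T1 with no way out; T6 waits into the deadlock from upstream.
A valid finishing order for the others: T9, T2, T8, T5.
Walking it through:
  T9: no waits; runs immediately, freeing m18 and m5
  T2: everything it awaited (m18) is free; runs, freeing m3
  T8: everything it awaited (m5) is free; runs, freeing m10
  T5: everything it awaited (m3) is free; runs, freeing m13 and m1


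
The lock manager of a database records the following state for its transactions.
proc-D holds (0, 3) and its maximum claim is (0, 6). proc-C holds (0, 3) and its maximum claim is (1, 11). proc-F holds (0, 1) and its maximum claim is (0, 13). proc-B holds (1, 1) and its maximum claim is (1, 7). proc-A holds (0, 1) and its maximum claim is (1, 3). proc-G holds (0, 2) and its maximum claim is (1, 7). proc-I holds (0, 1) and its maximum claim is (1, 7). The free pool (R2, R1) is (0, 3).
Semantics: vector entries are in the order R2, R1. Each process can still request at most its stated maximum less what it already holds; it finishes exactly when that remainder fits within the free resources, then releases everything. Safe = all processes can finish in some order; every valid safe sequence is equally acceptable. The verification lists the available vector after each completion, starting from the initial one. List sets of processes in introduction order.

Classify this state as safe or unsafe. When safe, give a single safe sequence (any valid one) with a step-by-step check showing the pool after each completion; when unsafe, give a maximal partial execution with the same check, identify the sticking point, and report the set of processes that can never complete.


SAFE. One safe sequence: proc-D, proc-B, proc-G, proc-C, proc-F, proc-A, proc-I.
Key observation: reading the order forward, proc-D is the first process whose need (0, 3) meets the free pool (0, 3) exactly on a resource it requests.
Walking it through:
  pool = (0, 3)
  proc-D needs (0, 3) <= (0, 3) -> finishes; pool += (0, 3) = (0, 6)
  proc-B needs (0, 6) <= (0, 6) -> finishes; pool += (1, 1) = (1, 7)
  proc-G needs (1, 5) <= (1, 7) -> finishes; pool += (0, 2) = (1, 9)
  proc-C needs (1, 8) <= (1, 9) -> finishes; pool += (0, 3) = (1, 12)
  proc-F needs (0, 12) <= (1, 12) -> finishes; pool += (0, 1) = (1, 13)
  proc-A needs (1, 2) <= (1, 13) -> finishes; pool += (0, 1) = (1, 14)
  proc-I needs (1, 6) <= (1, 14) -> finishes; pool += (0, 1) = (1, 15)


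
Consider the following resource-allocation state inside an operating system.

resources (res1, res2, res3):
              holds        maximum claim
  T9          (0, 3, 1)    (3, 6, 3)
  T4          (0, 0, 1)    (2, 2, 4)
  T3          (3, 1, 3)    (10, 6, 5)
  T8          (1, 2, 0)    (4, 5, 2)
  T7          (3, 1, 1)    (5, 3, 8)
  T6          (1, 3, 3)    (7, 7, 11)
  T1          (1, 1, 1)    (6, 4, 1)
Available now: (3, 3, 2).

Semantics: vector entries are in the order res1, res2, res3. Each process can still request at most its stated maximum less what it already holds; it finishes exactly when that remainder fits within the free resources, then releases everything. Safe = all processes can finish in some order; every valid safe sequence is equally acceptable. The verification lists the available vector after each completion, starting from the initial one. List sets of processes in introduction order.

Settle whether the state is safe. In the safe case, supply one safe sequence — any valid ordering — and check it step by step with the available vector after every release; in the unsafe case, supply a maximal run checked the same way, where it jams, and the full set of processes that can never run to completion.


UNSAFE — no complete ordering exists.
Key observation: after T9, T4, T8 the pool peaks at (4, 8, 4), and each blocked process is short somewhere: T3 on res1; T7 on res3; T6 on res1, res3; T1 on res1.
Going as far as possible: T9, T4, T8; after that, nothing fits. Step-by-step check:
  pool = (3, 3, 2)
  T9 needs (3, 3, 2) <= (3, 3, 2) -> finishes; pool += (0, 3, 1) = (3, 6, 3)
  T4 needs (2, 2, 3) <= (3, 6, 3) -> finishes; pool += (0, 0, 1) = (3, 6, 4)
  T8 needs (3, 3, 2) <= (3, 6, 4) -> finishes; pool += (1, 2, 0) = (4, 8, 4)
  T3 still needs (7, 5, 2) but only (4, 8, 4) is free — short on res1
  T7 still needs (2, 2, 7) but only (4, 8, 4) is free — short on res3
  T6 still needs (6, 4, 8) but only (4, 8, 4) is free — short on res1 and res3
  T1 still needs (5, 3, 0) but only (4, 8, 4) is free — short on res1
Processes that can never finish: T3, T7, T6 and T1.


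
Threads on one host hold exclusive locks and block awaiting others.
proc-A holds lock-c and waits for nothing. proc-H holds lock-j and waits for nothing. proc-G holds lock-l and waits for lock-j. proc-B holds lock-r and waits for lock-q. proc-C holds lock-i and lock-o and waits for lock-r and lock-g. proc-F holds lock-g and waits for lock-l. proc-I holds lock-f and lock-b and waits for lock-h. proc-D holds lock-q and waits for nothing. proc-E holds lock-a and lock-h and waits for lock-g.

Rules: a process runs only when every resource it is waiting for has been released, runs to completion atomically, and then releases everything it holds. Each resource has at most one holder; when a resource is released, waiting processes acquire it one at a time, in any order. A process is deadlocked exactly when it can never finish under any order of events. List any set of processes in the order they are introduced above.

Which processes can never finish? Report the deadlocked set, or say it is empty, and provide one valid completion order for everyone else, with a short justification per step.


No process is deadlocked.
Key observation: there is no circular wait here — follow any chain and it reaches a process that is free to run now.
A valid finishing order for the others: proc-D, proc-H, proc-G, proc-B, proc-F, proc-C, proc-E, proc-A, proc-I.
Verifying each step:
  run proc-D (it waits on nothing); releases lock-q
  run proc-H (it waits on nothing); releases lock-j
  run proc-G (all its waits — lock-j — are resolved); releases lock-l
  run proc-B (all its waits — lock-q — are resolved); releases lock-r
  run proc-F (all its waits — lock-l — are resolved); releases lock-g
  run proc-C (all its waits — lock-r and lock-g — are resolved); releases lock-i and lock-o
  run proc-E (all its waits — lock-g — are resolved); releases lock-a and lock-h
  run proc-A (it waits on nothing); releases lock-c
  run proc-I (all its waits — lock-h — are resolved); releases lock-f and lock-b


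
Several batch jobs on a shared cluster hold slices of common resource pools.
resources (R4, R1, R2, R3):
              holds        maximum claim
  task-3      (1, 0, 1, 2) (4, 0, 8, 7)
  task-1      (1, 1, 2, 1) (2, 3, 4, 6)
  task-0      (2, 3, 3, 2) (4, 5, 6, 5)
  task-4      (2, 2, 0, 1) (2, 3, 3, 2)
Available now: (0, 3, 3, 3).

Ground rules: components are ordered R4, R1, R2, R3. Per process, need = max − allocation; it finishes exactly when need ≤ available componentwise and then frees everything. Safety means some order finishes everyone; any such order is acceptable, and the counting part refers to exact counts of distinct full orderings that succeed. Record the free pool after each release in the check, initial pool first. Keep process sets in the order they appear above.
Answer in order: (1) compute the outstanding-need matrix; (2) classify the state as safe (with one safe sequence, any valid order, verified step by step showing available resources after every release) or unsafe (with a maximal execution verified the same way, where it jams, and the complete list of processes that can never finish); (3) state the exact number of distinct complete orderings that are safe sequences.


(1) Outstanding need per process (order R4, R1, R2, R3):
  task-3: (3, 0, 7, 5)
  task-1: (1, 2, 2, 5)
  task-0: (2, 2, 3, 3)
  task-4: (0, 1, 3, 1)
(2) The state is SAFE; one workable sequence: task-4, task-0, task-1, task-3.
Key observation: the first exact fit in this order is task-4 — it needs (0, 1, 3, 1) with (0, 3, 3, 3) free, meeting a requested resource to the last unit.
Step-by-step check:
  pool = (0, 3, 3, 3)
  task-4 needs (0, 1, 3, 1) <= (0, 3, 3, 3) -> finishes; pool += (2, 2, 0, 1) = (2, 5, 3, 4)
  task-0 needs (2, 2, 3, 3) <= (2, 5, 3, 4) -> finishes; pool += (2, 3, 3, 2) = (4, 8, 6, 6)
  task-1 needs (1, 2, 2, 5) <= (4, 8, 6, 6) -> finishes; pool += (1, 1, 2, 1) = (5, 9, 8, 7)
  task-3 needs (3, 0, 7, 5) <= (5, 9, 8, 7) -> finishes; pool += (1, 0, 1, 2) = (6, 9, 9, 9)
(3) Precisely 1 of the possible complete orderings is a safe sequence.


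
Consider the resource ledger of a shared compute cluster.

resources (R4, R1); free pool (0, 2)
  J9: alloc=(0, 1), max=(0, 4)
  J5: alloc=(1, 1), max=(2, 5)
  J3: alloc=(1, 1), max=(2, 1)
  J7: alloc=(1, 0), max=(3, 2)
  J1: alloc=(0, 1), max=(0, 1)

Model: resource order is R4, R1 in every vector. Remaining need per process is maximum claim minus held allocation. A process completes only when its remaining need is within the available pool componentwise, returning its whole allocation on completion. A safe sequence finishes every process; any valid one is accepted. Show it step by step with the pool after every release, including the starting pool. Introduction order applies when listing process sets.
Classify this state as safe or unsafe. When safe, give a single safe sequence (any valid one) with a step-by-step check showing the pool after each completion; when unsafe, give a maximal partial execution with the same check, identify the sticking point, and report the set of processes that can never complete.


The state is UNSAFE.
Key observation: once J1, J9 finish, the pool peaks at (0, 4) — and every remaining process still needs more R4 than that.
Going as far as possible: J1, J9; after that, nothing fits. Verifying each step:
  pool = (0, 2)
  run J1 (needs (0, 0), free (0, 2)); after release of (0, 1) the pool is (0, 3)
  run J9 (needs (0, 3), free (0, 3)); after release of (0, 1) the pool is (0, 4)
  J5 cannot run: need (1, 4) vs free (0, 4) (insufficient R4)
  J3 cannot run: need (1, 0) vs free (0, 4) (insufficient R4)
  J7 cannot run: need (2, 2) vs free (0, 4) (insufficient R4)
Processes that can never finish: J5, J3 and J7.


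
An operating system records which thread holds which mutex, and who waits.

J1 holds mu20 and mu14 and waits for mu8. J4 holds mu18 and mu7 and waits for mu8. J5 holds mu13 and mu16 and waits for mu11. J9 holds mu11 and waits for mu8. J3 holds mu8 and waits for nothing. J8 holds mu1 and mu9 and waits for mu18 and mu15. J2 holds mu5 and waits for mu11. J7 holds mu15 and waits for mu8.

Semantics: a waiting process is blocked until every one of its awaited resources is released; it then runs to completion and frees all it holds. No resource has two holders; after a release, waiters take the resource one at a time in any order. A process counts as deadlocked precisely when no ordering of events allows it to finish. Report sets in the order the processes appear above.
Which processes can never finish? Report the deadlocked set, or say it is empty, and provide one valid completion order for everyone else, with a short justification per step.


Nothing here is deadlocked.
Key observation: there is no circular wait here — follow any chain and it reaches a process that is free to run now.
A valid finishing order for the others: J3, J1, J4, J9, J5, J2, J7, J8.
Verifying each step:
  run J3 (it waits on nothing); releases mu8
  J1: everything it awaited (mu8) is free; runs, freeing mu20 and mu14
  J4: everything it awaited (mu8) is free; runs, freeing mu18 and mu7
  J9: everything it awaited (mu8) is free; runs, freeing mu11
  J5: everything it awaited (mu11) is free; runs, freeing mu13 and mu16
  J2: everything it awaited (mu11) is free; runs, freeing mu5
  J7: everything it awaited (mu8) is free; runs, freeing mu15
  J8: everything it awaited (mu18 and mu15) is free; runs, freeing mu1 and mu9


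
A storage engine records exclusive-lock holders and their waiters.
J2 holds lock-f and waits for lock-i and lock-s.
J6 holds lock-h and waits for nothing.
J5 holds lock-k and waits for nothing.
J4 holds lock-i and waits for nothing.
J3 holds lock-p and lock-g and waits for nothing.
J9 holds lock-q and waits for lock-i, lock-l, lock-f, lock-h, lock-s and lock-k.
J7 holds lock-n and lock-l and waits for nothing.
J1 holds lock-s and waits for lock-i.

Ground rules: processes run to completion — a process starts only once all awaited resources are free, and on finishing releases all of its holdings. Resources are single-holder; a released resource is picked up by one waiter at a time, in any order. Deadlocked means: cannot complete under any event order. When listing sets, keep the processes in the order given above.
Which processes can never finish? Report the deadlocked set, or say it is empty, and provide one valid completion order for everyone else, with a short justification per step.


Nothing here is deadlocked.
Key observation: no waiting chain loops back on itself — every chain ends at a process that waits on nothing, so everyone eventually runs.
A valid finishing order for the others: J4, J1, J5, J6, J2, J7, J9, J3.
Verifying each step:
  J4: no waits; runs immediately, freeing lock-i
  J1 waits on lock-i — all released -> runs and releases lock-s
  J5: no waits; runs immediately, freeing lock-k
  J6: no waits; runs immediately, freeing lock-h
  J2 waits on lock-i and lock-s — all released -> runs and releases lock-f
  J7: no waits; runs immediately, freeing lock-n and lock-l
  J9 waits on lock-i, lock-l, lock-f, lock-h, lock-s and lock-k — all released -> runs and releases lock-q
  J3: no waits; runs immediately, freeing lock-p and lock-g


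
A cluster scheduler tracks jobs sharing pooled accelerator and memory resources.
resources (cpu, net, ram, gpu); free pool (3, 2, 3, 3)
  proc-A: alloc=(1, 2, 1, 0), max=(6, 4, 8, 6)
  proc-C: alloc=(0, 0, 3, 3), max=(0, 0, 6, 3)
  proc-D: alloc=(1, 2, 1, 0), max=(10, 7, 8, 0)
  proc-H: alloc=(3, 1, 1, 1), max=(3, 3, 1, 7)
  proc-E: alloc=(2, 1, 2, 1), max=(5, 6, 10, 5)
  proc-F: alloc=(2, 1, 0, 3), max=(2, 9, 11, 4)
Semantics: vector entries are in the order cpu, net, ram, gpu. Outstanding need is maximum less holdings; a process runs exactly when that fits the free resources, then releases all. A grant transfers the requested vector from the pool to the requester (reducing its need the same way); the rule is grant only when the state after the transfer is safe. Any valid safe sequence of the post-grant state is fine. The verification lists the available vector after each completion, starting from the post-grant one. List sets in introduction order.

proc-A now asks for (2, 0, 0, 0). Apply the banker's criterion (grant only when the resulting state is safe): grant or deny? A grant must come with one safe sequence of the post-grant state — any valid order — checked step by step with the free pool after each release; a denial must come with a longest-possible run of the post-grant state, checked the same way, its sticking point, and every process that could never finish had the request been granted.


GRANT. The post-grant state is safe; one safe sequence: proc-C, proc-H, proc-A, proc-E, proc-D, proc-F.
Key observation: with (1, 2, 3, 3) left after the transfer, proc-C can run at once — the state stays safe.
Check on the post-grant state, step by step:
  pool = (1, 2, 3, 3)
  run proc-C (needs (0, 0, 3, 0), free (1, 2, 3, 3)); after release of (0, 0, 3, 3) the pool is (1, 2, 6, 6)
  run proc-H (needs (0, 2, 0, 6), free (1, 2, 6, 6)); after release of (3, 1, 1, 1) the pool is (4, 3, 7, 7)
  run proc-A (needs (3, 2, 7, 6), free (4, 3, 7, 7)); after release of (3, 2, 1, 0) the pool is (7, 5, 8, 7)
  run proc-E (needs (3, 5, 8, 4), free (7, 5, 8, 7)); after release of (2, 1, 2, 1) the pool is (9, 6, 10, 8)
  run proc-D (needs (9, 5, 7, 0), free (9, 6, 10, 8)); after release of (1, 2, 1, 0) the pool is (10, 8, 11, 8)
  run proc-F (needs (0, 8, 11, 1), free (10, 8, 11, 8)); after release of (2, 1, 0, 3) the pool is (12, 9, 11, 11)


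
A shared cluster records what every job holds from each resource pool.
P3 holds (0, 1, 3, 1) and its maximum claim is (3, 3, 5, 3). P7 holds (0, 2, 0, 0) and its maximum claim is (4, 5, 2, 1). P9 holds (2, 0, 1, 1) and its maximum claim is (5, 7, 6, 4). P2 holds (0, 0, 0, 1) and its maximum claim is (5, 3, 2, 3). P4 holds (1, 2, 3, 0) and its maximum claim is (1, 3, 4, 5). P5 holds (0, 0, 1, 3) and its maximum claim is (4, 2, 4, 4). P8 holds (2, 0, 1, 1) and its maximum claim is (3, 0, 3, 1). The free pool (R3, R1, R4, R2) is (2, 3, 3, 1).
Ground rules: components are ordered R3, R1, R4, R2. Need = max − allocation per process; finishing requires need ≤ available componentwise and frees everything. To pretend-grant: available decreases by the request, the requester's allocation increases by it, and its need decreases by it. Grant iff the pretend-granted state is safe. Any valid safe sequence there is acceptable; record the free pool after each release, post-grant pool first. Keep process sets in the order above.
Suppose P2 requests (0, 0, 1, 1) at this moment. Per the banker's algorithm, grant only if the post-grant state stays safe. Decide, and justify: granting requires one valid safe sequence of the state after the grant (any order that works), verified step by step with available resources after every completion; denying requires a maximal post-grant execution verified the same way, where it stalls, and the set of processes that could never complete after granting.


GRANT: granting preserves safety; a valid post-grant sequence is P8, P5, P3, P7, P4, P2, P9.
Key observation: the transfer keeps a workable pool ((2, 3, 2, 0)); P8 starts the safe sequence.
Step-by-step check of the post-grant state:
  pool = (2, 3, 2, 0)
  P8: need (1, 0, 2, 0) fits (2, 3, 2, 0); releases (2, 0, 1, 1), pool now (4, 3, 3, 1)
  P5: need (4, 2, 3, 1) fits (4, 3, 3, 1); releases (0, 0, 1, 3), pool now (4, 3, 4, 4)
  P3: need (3, 2, 2, 2) fits (4, 3, 4, 4); releases (0, 1, 3, 1), pool now (4, 4, 7, 5)
  P7: need (4, 3, 2, 1) fits (4, 4, 7, 5); releases (0, 2, 0, 0), pool now (4, 6, 7, 5)
  P4: need (0, 1, 1, 5) fits (4, 6, 7, 5); releases (1, 2, 3, 0), pool now (5, 8, 10, 5)
  P2: need (5, 3, 1, 1) fits (5, 8, 10, 5); releases (0, 0, 1, 2), pool now (5, 8, 11, 7)
  P9: need (3, 7, 5, 3) fits (5, 8, 11, 7); releases (2, 0, 1, 1), pool now (7, 8, 12, 8)
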